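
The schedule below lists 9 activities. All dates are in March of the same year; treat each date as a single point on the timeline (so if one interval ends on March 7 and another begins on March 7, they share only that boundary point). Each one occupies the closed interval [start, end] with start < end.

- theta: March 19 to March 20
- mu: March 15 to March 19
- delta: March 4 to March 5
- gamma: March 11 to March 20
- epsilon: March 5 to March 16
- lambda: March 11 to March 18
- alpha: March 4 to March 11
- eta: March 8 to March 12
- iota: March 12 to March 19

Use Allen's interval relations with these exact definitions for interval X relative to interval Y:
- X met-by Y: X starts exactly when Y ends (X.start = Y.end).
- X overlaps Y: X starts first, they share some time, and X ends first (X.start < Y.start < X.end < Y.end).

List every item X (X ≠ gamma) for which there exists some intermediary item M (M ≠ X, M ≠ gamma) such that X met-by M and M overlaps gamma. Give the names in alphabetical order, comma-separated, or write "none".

Target gamma = [March 11, March 20].
Intermediaries M with M overlaps gamma: epsilon, eta.
Via epsilon — items with X met-by epsilon: none.
Via eta — items with X met-by eta: iota.
Union: iota.

iota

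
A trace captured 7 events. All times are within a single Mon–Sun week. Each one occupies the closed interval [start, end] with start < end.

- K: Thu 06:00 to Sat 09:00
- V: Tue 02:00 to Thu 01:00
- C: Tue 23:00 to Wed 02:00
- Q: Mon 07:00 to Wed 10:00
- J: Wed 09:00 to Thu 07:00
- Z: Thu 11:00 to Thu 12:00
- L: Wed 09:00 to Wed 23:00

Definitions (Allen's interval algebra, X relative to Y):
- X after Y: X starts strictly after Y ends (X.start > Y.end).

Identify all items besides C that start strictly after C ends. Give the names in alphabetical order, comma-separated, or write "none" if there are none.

Target C = [Tue 23:00, Wed 02:00].
J [Wed 09:00, Thu 07:00] → after → yes.
K [Thu 06:00, Sat 09:00] → after → yes.
L [Wed 09:00, Wed 23:00] → after → yes.
Q [Mon 07:00, Wed 10:00] → contains → no.
V [Tue 02:00, Thu 01:00] → contains → no.
Z [Thu 11:00, Thu 12:00] → after → yes.
Result: J, K, L, Z.

J, K, L, Z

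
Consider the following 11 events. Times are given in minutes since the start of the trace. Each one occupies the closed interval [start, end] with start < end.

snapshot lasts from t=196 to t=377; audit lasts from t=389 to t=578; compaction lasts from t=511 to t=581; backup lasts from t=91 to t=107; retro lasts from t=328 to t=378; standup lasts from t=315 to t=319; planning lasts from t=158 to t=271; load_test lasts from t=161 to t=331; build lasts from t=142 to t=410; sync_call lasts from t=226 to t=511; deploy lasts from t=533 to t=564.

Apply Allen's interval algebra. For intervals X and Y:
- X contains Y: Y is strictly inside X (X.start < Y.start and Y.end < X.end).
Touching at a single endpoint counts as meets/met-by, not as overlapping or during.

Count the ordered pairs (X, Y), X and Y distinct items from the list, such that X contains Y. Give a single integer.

11

Checking all 110 ordered pairs for relation 'contains'; matching pairs in alphabetical order:
(audit, deploy): audit contains deploy ✓
(build, load_test): build contains load_test ✓
(build, planning): build contains planning ✓
(build, retro): build contains retro ✓
(build, snapshot): build contains snapshot ✓
(build, standup): build contains standup ✓
(compaction, deploy): compaction contains deploy ✓
(load_test, standup): load_test contains standup ✓
(snapshot, standup): snapshot contains standup ✓
(sync_call, retro): sync_call contains retro ✓
(sync_call, standup): sync_call contains standup ✓
Count: 11.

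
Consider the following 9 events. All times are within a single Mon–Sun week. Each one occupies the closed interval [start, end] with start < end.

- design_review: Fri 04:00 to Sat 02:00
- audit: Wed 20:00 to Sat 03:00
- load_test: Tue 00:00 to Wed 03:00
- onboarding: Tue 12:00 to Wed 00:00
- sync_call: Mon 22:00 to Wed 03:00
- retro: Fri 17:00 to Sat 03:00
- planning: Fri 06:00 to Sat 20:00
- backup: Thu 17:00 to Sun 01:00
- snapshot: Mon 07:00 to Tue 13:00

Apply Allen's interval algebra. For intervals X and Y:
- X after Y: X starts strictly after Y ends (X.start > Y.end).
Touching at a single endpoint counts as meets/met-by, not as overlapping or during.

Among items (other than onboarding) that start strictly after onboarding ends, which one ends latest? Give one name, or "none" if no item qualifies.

Target onboarding = [Tue 12:00, Wed 00:00].
audit [Wed 20:00, Sat 03:00] → after → candidate.
backup [Thu 17:00, Sun 01:00] → after → candidate.
design_review [Fri 04:00, Sat 02:00] → after → candidate.
load_test [Tue 00:00, Wed 03:00] → contains → excluded.
planning [Fri 06:00, Sat 20:00] → after → candidate.
retro [Fri 17:00, Sat 03:00] → after → candidate.
snapshot [Mon 07:00, Tue 13:00] → overlaps → excluded.
sync_call [Mon 22:00, Wed 03:00] → contains → excluded.
Among candidates, latest end is Sun 01:00 → backup.

backup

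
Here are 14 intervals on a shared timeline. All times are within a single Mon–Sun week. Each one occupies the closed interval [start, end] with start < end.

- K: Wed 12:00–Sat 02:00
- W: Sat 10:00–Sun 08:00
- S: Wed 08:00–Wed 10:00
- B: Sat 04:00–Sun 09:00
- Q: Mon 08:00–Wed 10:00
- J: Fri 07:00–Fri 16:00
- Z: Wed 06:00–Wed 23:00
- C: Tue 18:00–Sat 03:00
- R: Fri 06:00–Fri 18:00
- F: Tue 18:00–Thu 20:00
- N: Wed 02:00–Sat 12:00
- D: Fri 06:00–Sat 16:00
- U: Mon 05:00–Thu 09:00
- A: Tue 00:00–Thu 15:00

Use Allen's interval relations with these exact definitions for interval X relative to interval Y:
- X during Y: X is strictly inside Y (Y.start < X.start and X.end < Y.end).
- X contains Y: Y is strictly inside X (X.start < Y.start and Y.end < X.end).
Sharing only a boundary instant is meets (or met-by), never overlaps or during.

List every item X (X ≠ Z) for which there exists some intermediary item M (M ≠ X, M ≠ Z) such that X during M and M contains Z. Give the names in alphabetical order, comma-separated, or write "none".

Target Z = [Wed 06:00, Wed 23:00].
Intermediaries M with M contains Z: A, C, F, N, U.
Via A — items with X during A: S.
Via C — items with X during C: J, K, R, S.
Via F — items with X during F: S.
Via N — items with X during N: J, K, R, S.
Via U — items with X during U: Q, S.
Union: J, K, Q, R, S.

J, K, Q, R, S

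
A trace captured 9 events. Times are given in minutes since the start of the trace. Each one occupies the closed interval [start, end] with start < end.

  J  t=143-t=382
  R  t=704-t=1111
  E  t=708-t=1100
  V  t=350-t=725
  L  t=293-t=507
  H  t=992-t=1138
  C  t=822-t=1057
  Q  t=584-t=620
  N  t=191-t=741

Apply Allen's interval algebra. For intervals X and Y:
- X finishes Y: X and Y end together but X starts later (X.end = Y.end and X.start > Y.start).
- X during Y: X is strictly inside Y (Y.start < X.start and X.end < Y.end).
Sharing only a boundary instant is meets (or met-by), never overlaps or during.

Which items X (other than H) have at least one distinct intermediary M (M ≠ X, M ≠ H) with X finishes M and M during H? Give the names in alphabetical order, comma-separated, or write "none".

Target H = [t=992, t=1138].
Intermediaries M with M during H: none.
Union: none.

none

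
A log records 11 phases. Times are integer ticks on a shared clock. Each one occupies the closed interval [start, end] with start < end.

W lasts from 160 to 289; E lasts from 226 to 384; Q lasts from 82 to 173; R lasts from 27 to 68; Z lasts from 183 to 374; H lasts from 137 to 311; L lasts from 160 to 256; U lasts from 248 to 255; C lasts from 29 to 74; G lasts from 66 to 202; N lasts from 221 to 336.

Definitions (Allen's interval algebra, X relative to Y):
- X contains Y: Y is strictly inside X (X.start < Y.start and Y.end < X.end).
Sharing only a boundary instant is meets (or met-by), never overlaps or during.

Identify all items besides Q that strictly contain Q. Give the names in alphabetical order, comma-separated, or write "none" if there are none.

G

Target Q = [82, 173].
C [29, 74] → before → no.
E [226, 384] → after → no.
G [66, 202] → contains → yes.
H [137, 311] → overlapped-by → no.
L [160, 256] → overlapped-by → no.
N [221, 336] → after → no.
R [27, 68] → before → no.
U [248, 255] → after → no.
W [160, 289] → overlapped-by → no.
Z [183, 374] → after → no.
Result: G.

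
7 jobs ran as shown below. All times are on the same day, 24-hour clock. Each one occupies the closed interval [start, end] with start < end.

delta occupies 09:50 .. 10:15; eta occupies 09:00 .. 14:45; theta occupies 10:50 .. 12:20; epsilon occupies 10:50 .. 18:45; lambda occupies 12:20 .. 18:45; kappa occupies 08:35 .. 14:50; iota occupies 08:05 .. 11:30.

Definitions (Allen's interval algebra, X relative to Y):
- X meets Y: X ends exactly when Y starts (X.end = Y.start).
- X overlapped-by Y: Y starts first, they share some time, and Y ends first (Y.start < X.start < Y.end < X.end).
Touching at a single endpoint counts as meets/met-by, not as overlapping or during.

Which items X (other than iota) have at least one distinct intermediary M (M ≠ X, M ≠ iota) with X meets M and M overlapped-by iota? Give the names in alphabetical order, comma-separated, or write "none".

Target iota = [08:05, 11:30].
Intermediaries M with M overlapped-by iota: epsilon, eta, kappa, theta.
Via epsilon — items with X meets epsilon: none.
Via eta — items with X meets eta: none.
Via kappa — items with X meets kappa: none.
Via theta — items with X meets theta: none.
Union: none.

none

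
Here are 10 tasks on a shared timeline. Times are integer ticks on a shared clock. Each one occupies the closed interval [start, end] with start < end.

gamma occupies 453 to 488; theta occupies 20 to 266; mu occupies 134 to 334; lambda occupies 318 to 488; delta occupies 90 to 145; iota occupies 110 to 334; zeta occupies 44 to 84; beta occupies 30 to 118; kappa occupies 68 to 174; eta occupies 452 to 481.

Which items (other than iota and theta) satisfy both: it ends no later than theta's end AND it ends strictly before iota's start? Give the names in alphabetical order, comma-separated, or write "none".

zeta

Conditions: its end is no later than theta's end (X.end <= 266) AND its end is strictly before iota's start (X.end < 110).
beta: end 118 <= 266? ✓; end 118 < 110? ✗ → no.
delta: end 145 <= 266? ✓; end 145 < 110? ✗ → no.
eta: end 481 <= 266? ✗; end 481 < 110? ✗ → no.
gamma: end 488 <= 266? ✗; end 488 < 110? ✗ → no.
kappa: end 174 <= 266? ✓; end 174 < 110? ✗ → no.
lambda: end 488 <= 266? ✗; end 488 < 110? ✗ → no.
mu: end 334 <= 266? ✗; end 334 < 110? ✗ → no.
zeta: end 84 <= 266? ✓; end 84 < 110? ✓ → yes.
Result: zeta.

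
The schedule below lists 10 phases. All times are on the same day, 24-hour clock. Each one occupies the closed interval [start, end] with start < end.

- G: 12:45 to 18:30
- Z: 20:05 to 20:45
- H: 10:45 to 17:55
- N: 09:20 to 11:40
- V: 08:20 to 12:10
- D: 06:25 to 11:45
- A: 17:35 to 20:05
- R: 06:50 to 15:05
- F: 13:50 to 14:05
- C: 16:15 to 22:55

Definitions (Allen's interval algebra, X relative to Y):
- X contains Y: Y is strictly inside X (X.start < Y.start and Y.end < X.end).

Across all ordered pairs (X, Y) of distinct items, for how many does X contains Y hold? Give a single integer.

Checking all 90 ordered pairs for relation 'contains'; matching pairs in alphabetical order:
(C, A): C contains A ✓
(C, Z): C contains Z ✓
(D, N): D contains N ✓
(G, F): G contains F ✓
(H, F): H contains F ✓
(R, F): R contains F ✓
(R, N): R contains N ✓
(R, V): R contains V ✓
(V, N): V contains N ✓
Count: 9.

9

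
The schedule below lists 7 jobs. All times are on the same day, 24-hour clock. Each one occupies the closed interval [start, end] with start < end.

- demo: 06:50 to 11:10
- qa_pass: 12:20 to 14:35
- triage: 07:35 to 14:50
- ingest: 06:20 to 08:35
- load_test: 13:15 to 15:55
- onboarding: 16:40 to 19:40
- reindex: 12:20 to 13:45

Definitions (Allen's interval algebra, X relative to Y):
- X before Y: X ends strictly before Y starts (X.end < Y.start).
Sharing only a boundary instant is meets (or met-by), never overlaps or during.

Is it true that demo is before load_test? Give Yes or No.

demo = [06:50, 11:10], load_test = [13:15, 15:55].
Actual relation of demo to load_test: before.
Asked whether 'before' holds → Yes.

Yes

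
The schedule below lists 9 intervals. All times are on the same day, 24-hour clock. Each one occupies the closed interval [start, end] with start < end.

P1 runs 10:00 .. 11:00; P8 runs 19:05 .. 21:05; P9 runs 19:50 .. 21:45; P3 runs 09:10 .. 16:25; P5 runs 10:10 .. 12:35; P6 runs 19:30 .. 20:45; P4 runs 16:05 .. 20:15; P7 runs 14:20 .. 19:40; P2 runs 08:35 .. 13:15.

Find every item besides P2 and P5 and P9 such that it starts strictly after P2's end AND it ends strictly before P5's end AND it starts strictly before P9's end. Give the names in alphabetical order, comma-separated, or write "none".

none

Conditions: its start is strictly after P2's end (X.start > 13:15) AND its end is strictly before P5's end (X.end < 12:35) AND its start is strictly before P9's end (X.start < 21:45).
P1: start 10:00 > 13:15? ✗; end 11:00 < 12:35? ✓; start 10:00 < 21:45? ✓ → no.
P3: start 09:10 > 13:15? ✗; end 16:25 < 12:35? ✗; start 09:10 < 21:45? ✓ → no.
P4: start 16:05 > 13:15? ✓; end 20:15 < 12:35? ✗; start 16:05 < 21:45? ✓ → no.
P6: start 19:30 > 13:15? ✓; end 20:45 < 12:35? ✗; start 19:30 < 21:45? ✓ → no.
P7: start 14:20 > 13:15? ✓; end 19:40 < 12:35? ✗; start 14:20 < 21:45? ✓ → no.
P8: start 19:05 > 13:15? ✓; end 21:05 < 12:35? ✗; start 19:05 < 21:45? ✓ → no.
Result: none.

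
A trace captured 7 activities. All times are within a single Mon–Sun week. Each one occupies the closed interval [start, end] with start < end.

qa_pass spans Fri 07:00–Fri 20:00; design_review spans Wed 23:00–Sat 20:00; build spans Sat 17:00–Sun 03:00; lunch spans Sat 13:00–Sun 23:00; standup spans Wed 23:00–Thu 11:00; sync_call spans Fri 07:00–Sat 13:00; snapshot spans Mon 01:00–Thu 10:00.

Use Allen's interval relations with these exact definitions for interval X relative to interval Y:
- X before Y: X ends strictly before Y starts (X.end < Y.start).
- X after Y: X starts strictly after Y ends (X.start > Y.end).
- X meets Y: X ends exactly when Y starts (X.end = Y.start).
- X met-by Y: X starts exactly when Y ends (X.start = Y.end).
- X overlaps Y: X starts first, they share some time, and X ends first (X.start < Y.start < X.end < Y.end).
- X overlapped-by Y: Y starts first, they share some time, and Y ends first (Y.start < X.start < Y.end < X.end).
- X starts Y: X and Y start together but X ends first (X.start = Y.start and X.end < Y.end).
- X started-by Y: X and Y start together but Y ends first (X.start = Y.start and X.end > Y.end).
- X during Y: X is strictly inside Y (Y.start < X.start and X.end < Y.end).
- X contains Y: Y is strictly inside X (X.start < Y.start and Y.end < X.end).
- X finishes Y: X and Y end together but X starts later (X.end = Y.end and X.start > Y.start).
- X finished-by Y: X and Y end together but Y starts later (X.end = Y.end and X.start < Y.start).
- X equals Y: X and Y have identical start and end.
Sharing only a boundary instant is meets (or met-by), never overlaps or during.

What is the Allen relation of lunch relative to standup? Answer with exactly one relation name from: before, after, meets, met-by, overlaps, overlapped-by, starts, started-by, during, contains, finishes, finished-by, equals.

lunch = [Sat 13:00, Sun 23:00]; standup = [Wed 23:00, Thu 11:00].
Compare endpoints: lunch.start > standup.start, lunch.start > standup.end, lunch.end > standup.start, lunch.end > standup.end.
That pattern is 'after'.

after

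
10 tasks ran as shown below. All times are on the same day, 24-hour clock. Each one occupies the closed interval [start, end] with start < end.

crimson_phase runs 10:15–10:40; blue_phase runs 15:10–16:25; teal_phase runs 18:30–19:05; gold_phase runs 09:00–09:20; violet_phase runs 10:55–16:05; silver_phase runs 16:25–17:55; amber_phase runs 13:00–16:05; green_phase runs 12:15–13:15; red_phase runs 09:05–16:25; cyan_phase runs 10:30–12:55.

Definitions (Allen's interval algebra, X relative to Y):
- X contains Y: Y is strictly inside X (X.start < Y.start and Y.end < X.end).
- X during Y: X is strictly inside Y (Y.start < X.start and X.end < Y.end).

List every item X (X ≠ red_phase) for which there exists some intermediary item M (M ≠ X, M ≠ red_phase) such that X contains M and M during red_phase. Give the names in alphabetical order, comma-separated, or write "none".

violet_phase

Target red_phase = [09:05, 16:25].
Intermediaries M with M during red_phase: amber_phase, crimson_phase, cyan_phase, green_phase, violet_phase.
Via amber_phase — items with X contains amber_phase: none.
Via crimson_phase — items with X contains crimson_phase: none.
Via cyan_phase — items with X contains cyan_phase: none.
Via green_phase — items with X contains green_phase: violet_phase.
Via violet_phase — items with X contains violet_phase: none.
Union: violet_phase.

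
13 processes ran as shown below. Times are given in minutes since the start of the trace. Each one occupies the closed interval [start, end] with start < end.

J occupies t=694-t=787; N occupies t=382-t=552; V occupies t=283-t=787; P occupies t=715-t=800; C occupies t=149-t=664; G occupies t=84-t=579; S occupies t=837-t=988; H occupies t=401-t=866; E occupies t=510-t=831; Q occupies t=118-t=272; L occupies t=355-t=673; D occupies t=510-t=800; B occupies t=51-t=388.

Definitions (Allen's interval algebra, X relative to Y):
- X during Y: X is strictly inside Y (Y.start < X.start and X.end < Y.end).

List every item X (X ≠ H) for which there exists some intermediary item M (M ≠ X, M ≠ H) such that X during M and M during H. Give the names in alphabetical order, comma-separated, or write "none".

Target H = [t=401, t=866].
Intermediaries M with M during H: D, E, J, P.
Via D — items with X during D: J.
Via E — items with X during E: J, P.
Via J — items with X during J: none.
Via P — items with X during P: none.
Union: J, P.

J, P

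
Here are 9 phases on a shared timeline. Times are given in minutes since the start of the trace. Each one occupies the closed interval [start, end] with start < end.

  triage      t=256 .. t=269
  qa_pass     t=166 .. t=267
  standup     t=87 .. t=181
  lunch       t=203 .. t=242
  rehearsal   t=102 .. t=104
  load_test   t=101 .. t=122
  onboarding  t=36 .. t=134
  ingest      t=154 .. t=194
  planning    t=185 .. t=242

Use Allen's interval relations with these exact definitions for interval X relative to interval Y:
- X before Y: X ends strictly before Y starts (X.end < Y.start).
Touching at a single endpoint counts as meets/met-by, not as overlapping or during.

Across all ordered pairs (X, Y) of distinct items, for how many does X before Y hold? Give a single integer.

22

Checking all 72 ordered pairs for relation 'before'; matching pairs in alphabetical order:
(ingest, lunch): ingest before lunch ✓
(ingest, triage): ingest before triage ✓
(load_test, ingest): load_test before ingest ✓
(load_test, lunch): load_test before lunch ✓
(load_test, planning): load_test before planning ✓
(load_test, qa_pass): load_test before qa_pass ✓
(load_test, triage): load_test before triage ✓
(lunch, triage): lunch before triage ✓
(onboarding, ingest): onboarding before ingest ✓
(onboarding, lunch): onboarding before lunch ✓
(onboarding, planning): onboarding before planning ✓
(onboarding, qa_pass): onboarding before qa_pass ✓
(onboarding, triage): onboarding before triage ✓
(planning, triage): planning before triage ✓
(rehearsal, ingest): rehearsal before ingest ✓
(rehearsal, lunch): rehearsal before lunch ✓
(rehearsal, planning): rehearsal before planning ✓
(rehearsal, qa_pass): rehearsal before qa_pass ✓
(rehearsal, triage): rehearsal before triage ✓
(standup, lunch): standup before lunch ✓
(standup, planning): standup before planning ✓
(standup, triage): standup before triage ✓
Count: 22.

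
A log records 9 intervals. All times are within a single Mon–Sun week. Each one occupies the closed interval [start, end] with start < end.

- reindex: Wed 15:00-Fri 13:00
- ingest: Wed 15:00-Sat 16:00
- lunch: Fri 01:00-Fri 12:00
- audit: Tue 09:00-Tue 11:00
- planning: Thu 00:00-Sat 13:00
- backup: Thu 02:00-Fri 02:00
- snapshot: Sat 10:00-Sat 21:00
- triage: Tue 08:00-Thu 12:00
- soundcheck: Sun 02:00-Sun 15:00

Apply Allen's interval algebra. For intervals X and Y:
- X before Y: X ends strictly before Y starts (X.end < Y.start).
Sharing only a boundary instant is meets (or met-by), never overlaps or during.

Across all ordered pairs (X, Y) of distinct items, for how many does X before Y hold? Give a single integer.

19

Checking all 72 ordered pairs for relation 'before'; matching pairs in alphabetical order:
(audit, backup): audit before backup ✓
(audit, ingest): audit before ingest ✓
(audit, lunch): audit before lunch ✓
(audit, planning): audit before planning ✓
(audit, reindex): audit before reindex ✓
(audit, snapshot): audit before snapshot ✓
(audit, soundcheck): audit before soundcheck ✓
(backup, snapshot): backup before snapshot ✓
(backup, soundcheck): backup before soundcheck ✓
(ingest, soundcheck): ingest before soundcheck ✓
(lunch, snapshot): lunch before snapshot ✓
(lunch, soundcheck): lunch before soundcheck ✓
(planning, soundcheck): planning before soundcheck ✓
(reindex, snapshot): reindex before snapshot ✓
(reindex, soundcheck): reindex before soundcheck ✓
(snapshot, soundcheck): snapshot before soundcheck ✓
(triage, lunch): triage before lunch ✓
(triage, snapshot): triage before snapshot ✓
(triage, soundcheck): triage before soundcheck ✓
Count: 19.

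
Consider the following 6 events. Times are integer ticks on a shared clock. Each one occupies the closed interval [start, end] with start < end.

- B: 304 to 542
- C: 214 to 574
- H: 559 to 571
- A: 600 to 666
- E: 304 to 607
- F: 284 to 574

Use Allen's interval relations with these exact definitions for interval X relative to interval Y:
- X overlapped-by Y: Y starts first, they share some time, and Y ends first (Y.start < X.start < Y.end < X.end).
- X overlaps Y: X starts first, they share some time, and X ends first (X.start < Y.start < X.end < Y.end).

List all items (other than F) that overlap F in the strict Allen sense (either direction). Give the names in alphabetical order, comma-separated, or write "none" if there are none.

Target F = [284, 574].
A [600, 666] → after → no.
B [304, 542] → during → no.
C [214, 574] → finished-by → no.
E [304, 607] → overlapped-by → yes.
H [559, 571] → during → no.
Result: E.

E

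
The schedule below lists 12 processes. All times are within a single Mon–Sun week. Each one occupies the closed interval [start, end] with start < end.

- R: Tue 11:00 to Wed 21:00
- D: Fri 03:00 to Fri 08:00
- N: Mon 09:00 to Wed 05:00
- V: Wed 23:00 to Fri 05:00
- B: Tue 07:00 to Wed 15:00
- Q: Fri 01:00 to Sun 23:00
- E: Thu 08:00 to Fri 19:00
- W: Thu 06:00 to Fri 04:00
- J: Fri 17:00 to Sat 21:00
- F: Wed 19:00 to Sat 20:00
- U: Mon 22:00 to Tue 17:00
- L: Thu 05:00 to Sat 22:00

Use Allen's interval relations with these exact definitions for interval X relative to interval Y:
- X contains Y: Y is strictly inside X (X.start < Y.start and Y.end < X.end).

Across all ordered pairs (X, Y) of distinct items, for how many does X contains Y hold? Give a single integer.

13

Checking all 132 ordered pairs for relation 'contains'; matching pairs in alphabetical order:
(E, D): E contains D ✓
(F, D): F contains D ✓
(F, E): F contains E ✓
(F, V): F contains V ✓
(F, W): F contains W ✓
(L, D): L contains D ✓
(L, E): L contains E ✓
(L, J): L contains J ✓
(L, W): L contains W ✓
(N, U): N contains U ✓
(Q, D): Q contains D ✓
(Q, J): Q contains J ✓
(V, W): V contains W ✓
Count: 13.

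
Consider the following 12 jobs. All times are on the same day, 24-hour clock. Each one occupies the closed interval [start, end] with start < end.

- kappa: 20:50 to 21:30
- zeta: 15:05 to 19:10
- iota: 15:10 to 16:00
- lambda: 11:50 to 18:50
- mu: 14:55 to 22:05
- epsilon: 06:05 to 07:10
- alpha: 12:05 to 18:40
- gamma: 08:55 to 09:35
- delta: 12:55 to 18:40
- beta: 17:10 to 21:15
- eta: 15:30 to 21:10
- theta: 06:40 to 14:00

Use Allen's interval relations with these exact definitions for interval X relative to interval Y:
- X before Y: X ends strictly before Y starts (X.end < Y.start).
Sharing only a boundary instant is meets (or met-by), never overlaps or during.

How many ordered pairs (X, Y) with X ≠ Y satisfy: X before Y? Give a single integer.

Checking all 132 ordered pairs for relation 'before'; matching pairs in alphabetical order:
(alpha, kappa): alpha before kappa ✓
(delta, kappa): delta before kappa ✓
(epsilon, alpha): epsilon before alpha ✓
(epsilon, beta): epsilon before beta ✓
(epsilon, delta): epsilon before delta ✓
(epsilon, eta): epsilon before eta ✓
(epsilon, gamma): epsilon before gamma ✓
(epsilon, iota): epsilon before iota ✓
(epsilon, kappa): epsilon before kappa ✓
(epsilon, lambda): epsilon before lambda ✓
(epsilon, mu): epsilon before mu ✓
(epsilon, zeta): epsilon before zeta ✓
(gamma, alpha): gamma before alpha ✓
(gamma, beta): gamma before beta ✓
(gamma, delta): gamma before delta ✓
(gamma, eta): gamma before eta ✓
(gamma, iota): gamma before iota ✓
(gamma, kappa): gamma before kappa ✓
(gamma, lambda): gamma before lambda ✓
(gamma, mu): gamma before mu ✓
(gamma, zeta): gamma before zeta ✓
(iota, beta): iota before beta ✓
(iota, kappa): iota before kappa ✓
(lambda, kappa): lambda before kappa ✓
... plus 7 further pairs not listed.
Count: 31.

31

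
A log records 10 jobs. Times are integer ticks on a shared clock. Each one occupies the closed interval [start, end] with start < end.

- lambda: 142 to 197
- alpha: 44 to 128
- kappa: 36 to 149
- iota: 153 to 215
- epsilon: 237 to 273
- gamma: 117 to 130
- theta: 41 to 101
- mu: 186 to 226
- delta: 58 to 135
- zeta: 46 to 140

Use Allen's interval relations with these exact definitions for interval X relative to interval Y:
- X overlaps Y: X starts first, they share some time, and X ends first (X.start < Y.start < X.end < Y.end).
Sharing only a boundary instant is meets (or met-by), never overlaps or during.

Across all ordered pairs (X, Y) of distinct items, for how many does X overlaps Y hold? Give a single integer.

10

Checking all 90 ordered pairs for relation 'overlaps'; matching pairs in alphabetical order:
(alpha, delta): alpha overlaps delta ✓
(alpha, gamma): alpha overlaps gamma ✓
(alpha, zeta): alpha overlaps zeta ✓
(iota, mu): iota overlaps mu ✓
(kappa, lambda): kappa overlaps lambda ✓
(lambda, iota): lambda overlaps iota ✓
(lambda, mu): lambda overlaps mu ✓
(theta, alpha): theta overlaps alpha ✓
(theta, delta): theta overlaps delta ✓
(theta, zeta): theta overlaps zeta ✓
Count: 10.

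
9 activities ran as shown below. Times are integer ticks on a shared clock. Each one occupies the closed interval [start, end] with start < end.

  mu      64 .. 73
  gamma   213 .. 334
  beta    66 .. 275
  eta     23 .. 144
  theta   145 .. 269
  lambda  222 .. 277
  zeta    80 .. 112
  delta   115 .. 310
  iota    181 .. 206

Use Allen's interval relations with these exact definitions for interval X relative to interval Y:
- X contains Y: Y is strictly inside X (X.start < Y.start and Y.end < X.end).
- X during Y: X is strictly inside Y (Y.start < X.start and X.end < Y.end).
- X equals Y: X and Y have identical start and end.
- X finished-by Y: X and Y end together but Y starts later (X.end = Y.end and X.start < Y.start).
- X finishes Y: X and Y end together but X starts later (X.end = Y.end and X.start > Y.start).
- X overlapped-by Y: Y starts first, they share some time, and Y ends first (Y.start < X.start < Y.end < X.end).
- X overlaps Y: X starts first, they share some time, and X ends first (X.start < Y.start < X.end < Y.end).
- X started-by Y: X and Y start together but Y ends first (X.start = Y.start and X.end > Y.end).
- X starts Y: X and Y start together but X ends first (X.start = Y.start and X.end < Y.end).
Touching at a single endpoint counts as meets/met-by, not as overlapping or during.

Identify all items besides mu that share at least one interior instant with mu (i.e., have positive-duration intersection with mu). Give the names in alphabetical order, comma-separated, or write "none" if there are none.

beta, eta

Target mu = [64, 73].
beta [66, 275] → overlapped-by → yes.
delta [115, 310] → after → no.
eta [23, 144] → contains → yes.
gamma [213, 334] → after → no.
iota [181, 206] → after → no.
lambda [222, 277] → after → no.
theta [145, 269] → after → no.
zeta [80, 112] → after → no.
Result: beta, eta.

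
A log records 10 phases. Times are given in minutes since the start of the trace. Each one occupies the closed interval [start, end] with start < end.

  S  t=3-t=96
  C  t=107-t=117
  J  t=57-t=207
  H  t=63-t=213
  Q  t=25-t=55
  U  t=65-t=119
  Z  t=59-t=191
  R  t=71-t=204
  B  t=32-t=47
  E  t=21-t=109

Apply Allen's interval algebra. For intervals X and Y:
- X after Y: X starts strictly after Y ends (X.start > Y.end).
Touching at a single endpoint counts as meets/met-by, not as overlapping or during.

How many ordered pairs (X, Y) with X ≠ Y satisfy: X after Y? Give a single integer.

Checking all 90 ordered pairs for relation 'after'; matching pairs in alphabetical order:
(C, B): C after B ✓
(C, Q): C after Q ✓
(C, S): C after S ✓
(H, B): H after B ✓
(H, Q): H after Q ✓
(J, B): J after B ✓
(J, Q): J after Q ✓
(R, B): R after B ✓
(R, Q): R after Q ✓
(U, B): U after B ✓
(U, Q): U after Q ✓
(Z, B): Z after B ✓
(Z, Q): Z after Q ✓
Count: 13.

13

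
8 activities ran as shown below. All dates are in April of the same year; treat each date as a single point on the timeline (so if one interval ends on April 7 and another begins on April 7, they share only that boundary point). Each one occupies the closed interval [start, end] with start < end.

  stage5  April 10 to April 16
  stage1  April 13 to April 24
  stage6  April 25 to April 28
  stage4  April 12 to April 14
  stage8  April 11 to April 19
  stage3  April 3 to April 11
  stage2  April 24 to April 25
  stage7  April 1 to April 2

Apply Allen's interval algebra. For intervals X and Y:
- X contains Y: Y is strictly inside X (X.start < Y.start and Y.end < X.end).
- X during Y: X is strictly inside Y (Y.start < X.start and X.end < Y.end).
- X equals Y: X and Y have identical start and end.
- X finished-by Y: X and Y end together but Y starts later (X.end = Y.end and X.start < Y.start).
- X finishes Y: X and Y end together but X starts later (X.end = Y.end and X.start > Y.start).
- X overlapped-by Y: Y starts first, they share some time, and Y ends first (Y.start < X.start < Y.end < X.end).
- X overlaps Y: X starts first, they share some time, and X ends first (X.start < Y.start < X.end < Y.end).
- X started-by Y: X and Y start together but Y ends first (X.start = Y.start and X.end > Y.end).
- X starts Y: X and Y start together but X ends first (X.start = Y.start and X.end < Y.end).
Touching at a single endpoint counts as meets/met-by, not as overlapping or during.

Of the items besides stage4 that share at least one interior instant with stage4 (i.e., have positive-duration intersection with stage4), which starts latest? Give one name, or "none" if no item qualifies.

Target stage4 = [April 12, April 14].
stage1 [April 13, April 24] → overlapped-by → candidate.
stage2 [April 24, April 25] → after → excluded.
stage3 [April 3, April 11] → before → excluded.
stage5 [April 10, April 16] → contains → candidate.
stage6 [April 25, April 28] → after → excluded.
stage7 [April 1, April 2] → before → excluded.
stage8 [April 11, April 19] → contains → candidate.
Among candidates, latest start is April 13 → stage1.

stage1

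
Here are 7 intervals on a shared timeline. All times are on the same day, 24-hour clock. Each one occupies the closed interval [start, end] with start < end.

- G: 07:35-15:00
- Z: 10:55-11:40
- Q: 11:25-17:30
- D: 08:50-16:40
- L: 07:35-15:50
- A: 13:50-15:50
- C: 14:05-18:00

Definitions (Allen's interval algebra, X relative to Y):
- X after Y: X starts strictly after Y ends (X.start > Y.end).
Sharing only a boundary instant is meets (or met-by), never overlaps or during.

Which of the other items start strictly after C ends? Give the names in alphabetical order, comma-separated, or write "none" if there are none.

none

Target C = [14:05, 18:00].
A [13:50, 15:50] → overlaps → no.
D [08:50, 16:40] → overlaps → no.
G [07:35, 15:00] → overlaps → no.
L [07:35, 15:50] → overlaps → no.
Q [11:25, 17:30] → overlaps → no.
Z [10:55, 11:40] → before → no.
Result: none.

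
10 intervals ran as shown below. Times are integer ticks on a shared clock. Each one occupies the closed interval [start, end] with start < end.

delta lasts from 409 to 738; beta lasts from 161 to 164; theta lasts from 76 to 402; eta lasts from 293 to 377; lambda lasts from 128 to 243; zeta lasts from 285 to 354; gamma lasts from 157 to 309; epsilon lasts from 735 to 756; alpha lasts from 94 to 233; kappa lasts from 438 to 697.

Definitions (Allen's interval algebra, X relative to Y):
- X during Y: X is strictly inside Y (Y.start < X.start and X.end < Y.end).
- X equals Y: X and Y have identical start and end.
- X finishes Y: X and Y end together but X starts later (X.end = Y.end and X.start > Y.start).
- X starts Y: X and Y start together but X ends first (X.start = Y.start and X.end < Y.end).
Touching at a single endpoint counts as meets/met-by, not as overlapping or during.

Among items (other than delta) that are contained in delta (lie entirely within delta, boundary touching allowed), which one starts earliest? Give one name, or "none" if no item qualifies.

Target delta = [409, 738].
alpha [94, 233] → before → excluded.
beta [161, 164] → before → excluded.
epsilon [735, 756] → overlapped-by → excluded.
eta [293, 377] → before → excluded.
gamma [157, 309] → before → excluded.
kappa [438, 697] → during → candidate.
lambda [128, 243] → before → excluded.
theta [76, 402] → before → excluded.
zeta [285, 354] → before → excluded.
Among candidates, earliest start is 438 → kappa.

kappa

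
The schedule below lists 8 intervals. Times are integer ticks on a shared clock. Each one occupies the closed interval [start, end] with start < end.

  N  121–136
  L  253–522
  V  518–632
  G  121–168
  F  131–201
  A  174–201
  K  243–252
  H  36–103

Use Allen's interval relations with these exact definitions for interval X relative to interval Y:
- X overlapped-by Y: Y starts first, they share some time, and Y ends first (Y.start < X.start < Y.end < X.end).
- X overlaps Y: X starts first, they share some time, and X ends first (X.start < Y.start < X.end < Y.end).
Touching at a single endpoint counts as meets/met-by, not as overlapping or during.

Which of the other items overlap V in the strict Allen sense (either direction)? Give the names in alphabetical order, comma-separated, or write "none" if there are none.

L

Target V = [518, 632].
A [174, 201] → before → no.
F [131, 201] → before → no.
G [121, 168] → before → no.
H [36, 103] → before → no.
K [243, 252] → before → no.
L [253, 522] → overlaps → yes.
N [121, 136] → before → no.
Result: L.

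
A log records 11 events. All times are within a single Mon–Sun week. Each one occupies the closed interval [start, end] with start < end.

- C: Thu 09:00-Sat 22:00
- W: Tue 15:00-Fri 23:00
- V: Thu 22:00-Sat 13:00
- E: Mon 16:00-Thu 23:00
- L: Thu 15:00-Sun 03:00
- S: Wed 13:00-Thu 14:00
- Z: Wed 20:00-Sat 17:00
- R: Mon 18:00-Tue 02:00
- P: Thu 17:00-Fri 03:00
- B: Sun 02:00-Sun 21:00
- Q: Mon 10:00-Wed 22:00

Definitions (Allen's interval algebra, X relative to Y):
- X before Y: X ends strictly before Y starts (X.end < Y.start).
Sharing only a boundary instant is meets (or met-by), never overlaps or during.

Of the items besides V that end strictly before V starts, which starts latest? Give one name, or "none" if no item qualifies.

S

Target V = [Thu 22:00, Sat 13:00].
B [Sun 02:00, Sun 21:00] → after → excluded.
C [Thu 09:00, Sat 22:00] → contains → excluded.
E [Mon 16:00, Thu 23:00] → overlaps → excluded.
L [Thu 15:00, Sun 03:00] → contains → excluded.
P [Thu 17:00, Fri 03:00] → overlaps → excluded.
Q [Mon 10:00, Wed 22:00] → before → candidate.
R [Mon 18:00, Tue 02:00] → before → candidate.
S [Wed 13:00, Thu 14:00] → before → candidate.
W [Tue 15:00, Fri 23:00] → overlaps → excluded.
Z [Wed 20:00, Sat 17:00] → contains → excluded.
Among candidates, latest start is Wed 13:00 → S.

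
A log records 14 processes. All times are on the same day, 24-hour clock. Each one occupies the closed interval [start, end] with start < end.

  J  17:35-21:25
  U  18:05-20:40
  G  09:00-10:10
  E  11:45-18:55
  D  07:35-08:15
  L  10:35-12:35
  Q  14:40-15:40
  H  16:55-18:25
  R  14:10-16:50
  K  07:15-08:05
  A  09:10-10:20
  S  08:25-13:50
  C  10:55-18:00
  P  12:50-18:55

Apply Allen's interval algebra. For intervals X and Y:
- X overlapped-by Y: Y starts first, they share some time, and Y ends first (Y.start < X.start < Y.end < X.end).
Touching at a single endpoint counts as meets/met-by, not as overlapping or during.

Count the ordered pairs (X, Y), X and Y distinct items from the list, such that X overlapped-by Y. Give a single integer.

17

Checking all 182 ordered pairs for relation 'overlapped-by'; matching pairs in alphabetical order:
(A, G): A overlapped-by G ✓
(C, L): C overlapped-by L ✓
(C, S): C overlapped-by S ✓
(D, K): D overlapped-by K ✓
(E, C): E overlapped-by C ✓
(E, L): E overlapped-by L ✓
(E, S): E overlapped-by S ✓
(H, C): H overlapped-by C ✓
(J, C): J overlapped-by C ✓
(J, E): J overlapped-by E ✓
(J, H): J overlapped-by H ✓
(J, P): J overlapped-by P ✓
(P, C): P overlapped-by C ✓
(P, S): P overlapped-by S ✓
(U, E): U overlapped-by E ✓
(U, H): U overlapped-by H ✓
(U, P): U overlapped-by P ✓
Count: 17.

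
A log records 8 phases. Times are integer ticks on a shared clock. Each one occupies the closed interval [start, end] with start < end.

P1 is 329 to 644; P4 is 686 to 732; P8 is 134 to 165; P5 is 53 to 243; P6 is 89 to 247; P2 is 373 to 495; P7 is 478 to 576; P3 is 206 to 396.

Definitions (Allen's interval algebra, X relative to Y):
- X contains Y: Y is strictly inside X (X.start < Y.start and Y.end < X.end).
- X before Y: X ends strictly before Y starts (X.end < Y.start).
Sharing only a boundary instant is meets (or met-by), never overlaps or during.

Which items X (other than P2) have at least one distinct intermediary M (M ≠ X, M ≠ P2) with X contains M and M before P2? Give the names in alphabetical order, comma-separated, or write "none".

P5, P6

Target P2 = [373, 495].
Intermediaries M with M before P2: P5, P6, P8.
Via P5 — items with X contains P5: none.
Via P6 — items with X contains P6: none.
Via P8 — items with X contains P8: P5, P6.
Union: P5, P6.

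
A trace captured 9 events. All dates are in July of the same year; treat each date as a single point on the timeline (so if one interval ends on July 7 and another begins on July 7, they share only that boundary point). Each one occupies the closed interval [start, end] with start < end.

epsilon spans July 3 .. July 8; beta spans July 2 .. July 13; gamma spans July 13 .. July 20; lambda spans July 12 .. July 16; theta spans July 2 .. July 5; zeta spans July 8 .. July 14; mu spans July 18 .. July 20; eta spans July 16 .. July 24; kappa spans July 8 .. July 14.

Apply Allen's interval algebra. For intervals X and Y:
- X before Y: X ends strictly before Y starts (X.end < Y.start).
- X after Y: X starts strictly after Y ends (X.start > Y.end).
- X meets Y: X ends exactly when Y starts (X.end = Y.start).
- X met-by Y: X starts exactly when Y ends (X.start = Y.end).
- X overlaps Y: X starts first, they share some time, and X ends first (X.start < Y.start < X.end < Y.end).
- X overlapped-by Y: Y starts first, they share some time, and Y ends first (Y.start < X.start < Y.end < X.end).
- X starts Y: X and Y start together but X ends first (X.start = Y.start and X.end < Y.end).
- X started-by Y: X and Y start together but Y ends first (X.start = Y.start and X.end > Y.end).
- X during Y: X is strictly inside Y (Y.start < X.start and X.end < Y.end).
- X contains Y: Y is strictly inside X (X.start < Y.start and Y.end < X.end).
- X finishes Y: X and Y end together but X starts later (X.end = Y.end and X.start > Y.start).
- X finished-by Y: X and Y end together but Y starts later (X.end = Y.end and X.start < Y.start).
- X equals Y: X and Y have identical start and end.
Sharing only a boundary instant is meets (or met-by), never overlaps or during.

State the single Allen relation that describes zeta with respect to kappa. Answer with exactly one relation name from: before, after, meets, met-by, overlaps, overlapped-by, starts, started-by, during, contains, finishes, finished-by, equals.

equals

zeta = [July 8, July 14]; kappa = [July 8, July 14].
Compare endpoints: zeta.start = kappa.start, zeta.start < kappa.end, zeta.end > kappa.start, zeta.end = kappa.end.
That pattern is 'equals'.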